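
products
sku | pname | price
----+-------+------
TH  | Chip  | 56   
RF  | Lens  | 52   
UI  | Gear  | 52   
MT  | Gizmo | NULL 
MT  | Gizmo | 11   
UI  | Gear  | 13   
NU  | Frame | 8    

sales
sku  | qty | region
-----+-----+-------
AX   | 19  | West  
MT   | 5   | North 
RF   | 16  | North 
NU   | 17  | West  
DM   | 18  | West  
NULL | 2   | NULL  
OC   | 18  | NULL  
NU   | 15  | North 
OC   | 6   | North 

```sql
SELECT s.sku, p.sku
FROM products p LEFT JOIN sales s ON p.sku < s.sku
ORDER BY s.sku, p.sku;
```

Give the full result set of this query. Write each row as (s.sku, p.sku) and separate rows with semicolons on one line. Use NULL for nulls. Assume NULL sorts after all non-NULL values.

LEFT JOIN keeps every row from `products`; unmatched rows get NULL for `sales`'s columns.
Matching on p.sku < s.sku. A NULL in a compared column never satisfies the condition.
- p[0] sku=TH → no match; kept with NULLs on the s side.
- p[1] sku=RF → no match; kept with NULLs on the s side.
- p[2] sku=UI → no match; kept with NULLs on the s side.
- p[3] sku=MT → 5 match(es) in s → 5 row(s).
- p[4] sku=MT → 5 match(es) in s → 5 row(s).
- p[5] sku=UI → no match; kept with NULLs on the s side.
- p[6] sku=NU → 3 match(es) in s → 3 row(s).

(NU, MT); (NU, MT); (NU, MT); (NU, MT); (OC, MT); (OC, MT); (OC, MT); (OC, MT); (OC, NU); (OC, NU); (RF, MT); (RF, MT); (RF, NU); (NULL, RF); (NULL, TH); (NULL, UI); (NULL, UI)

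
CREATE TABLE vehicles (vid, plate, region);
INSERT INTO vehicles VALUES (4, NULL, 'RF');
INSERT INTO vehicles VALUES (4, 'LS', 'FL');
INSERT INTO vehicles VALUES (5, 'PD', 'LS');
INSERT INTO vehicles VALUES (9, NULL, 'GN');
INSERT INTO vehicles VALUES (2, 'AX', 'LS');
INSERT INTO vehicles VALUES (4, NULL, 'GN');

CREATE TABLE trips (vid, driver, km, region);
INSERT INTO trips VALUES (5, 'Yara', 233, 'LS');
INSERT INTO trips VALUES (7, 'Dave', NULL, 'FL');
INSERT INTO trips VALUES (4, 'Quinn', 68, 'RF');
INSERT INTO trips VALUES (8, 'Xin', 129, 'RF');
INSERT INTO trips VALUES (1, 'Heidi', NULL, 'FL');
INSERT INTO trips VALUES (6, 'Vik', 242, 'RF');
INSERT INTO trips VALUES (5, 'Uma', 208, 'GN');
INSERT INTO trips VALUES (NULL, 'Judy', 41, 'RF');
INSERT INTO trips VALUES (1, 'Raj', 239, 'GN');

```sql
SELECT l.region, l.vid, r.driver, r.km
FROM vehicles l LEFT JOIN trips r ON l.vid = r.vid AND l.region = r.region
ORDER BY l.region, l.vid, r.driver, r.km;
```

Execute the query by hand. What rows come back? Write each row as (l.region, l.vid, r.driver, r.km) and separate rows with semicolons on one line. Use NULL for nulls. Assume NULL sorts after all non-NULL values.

(FL, 4, NULL, NULL); (GN, 4, NULL, NULL); (GN, 9, NULL, NULL); (LS, 2, NULL, NULL); (LS, 5, Yara, 233); (RF, 4, Quinn, 68)

LEFT JOIN keeps every row from `vehicles`; unmatched rows get NULL for `trips`'s columns.
Matching on l.vid = r.vid AND l.region = r.region. A NULL in a compared column never satisfies the condition.
- l (vid=4, region=RF) pairs with 1 row(s) of r.
- l (vid=4, region=FL) has no partner → padded with NULL.
- l (vid=5, region=LS) pairs with 1 row(s) of r.
- l (vid=9, region=GN) has no partner → padded with NULL.
- l (vid=2, region=LS) has no partner → padded with NULL.
- l (vid=4, region=GN) has no partner → padded with NULL.
After projecting and ordering:
l.region | l.vid | r.driver | r.km
FL | 4 | NULL | NULL
GN | 4 | NULL | NULL
GN | 9 | NULL | NULL
LS | 2 | NULL | NULL
LS | 5 | Yara | 233
RF | 4 | Quinn | 68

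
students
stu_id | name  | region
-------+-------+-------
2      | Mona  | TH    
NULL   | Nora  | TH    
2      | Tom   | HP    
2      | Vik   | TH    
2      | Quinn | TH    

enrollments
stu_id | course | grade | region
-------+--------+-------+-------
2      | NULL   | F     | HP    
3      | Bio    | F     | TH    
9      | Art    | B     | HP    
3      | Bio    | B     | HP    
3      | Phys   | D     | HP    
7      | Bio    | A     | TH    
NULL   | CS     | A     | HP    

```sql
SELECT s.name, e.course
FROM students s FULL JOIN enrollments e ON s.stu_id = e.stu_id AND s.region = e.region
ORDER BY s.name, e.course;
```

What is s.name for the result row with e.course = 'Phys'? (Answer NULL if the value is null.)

NULL

FULL OUTER JOIN keeps every row from both sides; unmatched rows get NULL for the other side's columns.
Matching on s.stu_id = e.stu_id AND s.region = e.region. A NULL in a compared column never satisfies the condition.
- s row (stu_id=2, region=TH): no match → kept, e columns NULL.
- s row (stu_id=NULL, region=TH): no match → kept, e columns NULL.
- s row (stu_id=2, region=HP): matches 1 e row(s) → 1 output row(s).
- s row (stu_id=2, region=TH): no match → kept, e columns NULL.
- s row (stu_id=2, region=TH): no match → kept, e columns NULL.
- 6 row(s) from e found no s partner → padded with NULL.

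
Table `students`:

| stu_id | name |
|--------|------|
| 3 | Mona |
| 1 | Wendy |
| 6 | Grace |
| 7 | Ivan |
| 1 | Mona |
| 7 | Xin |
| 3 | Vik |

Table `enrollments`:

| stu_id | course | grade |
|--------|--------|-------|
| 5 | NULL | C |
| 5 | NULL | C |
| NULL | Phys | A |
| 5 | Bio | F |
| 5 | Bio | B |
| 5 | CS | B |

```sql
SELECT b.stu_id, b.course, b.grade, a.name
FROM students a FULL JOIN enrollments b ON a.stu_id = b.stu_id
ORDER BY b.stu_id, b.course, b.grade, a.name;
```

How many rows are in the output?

FULL OUTER JOIN keeps every row from both sides; unmatched rows get NULL for the other side's columns.
Matching on a.stu_id = b.stu_id. A NULL in a compared column never satisfies the condition.
Matched pairs: 0; unmatched a rows kept: 7; unmatched b rows kept: 6.
Total: 0 matched + 13 padded = 13 rows.

13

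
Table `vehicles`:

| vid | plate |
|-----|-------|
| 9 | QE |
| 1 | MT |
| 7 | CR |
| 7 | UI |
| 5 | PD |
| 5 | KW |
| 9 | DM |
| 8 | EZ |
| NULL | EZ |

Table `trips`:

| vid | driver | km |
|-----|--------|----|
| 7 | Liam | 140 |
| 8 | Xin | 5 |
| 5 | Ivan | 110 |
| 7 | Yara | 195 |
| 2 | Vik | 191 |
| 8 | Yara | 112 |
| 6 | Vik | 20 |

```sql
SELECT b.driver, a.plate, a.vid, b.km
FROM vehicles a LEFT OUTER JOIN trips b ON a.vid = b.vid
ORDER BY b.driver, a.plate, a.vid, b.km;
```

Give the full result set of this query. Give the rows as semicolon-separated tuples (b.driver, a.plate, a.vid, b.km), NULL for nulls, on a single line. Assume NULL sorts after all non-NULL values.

LEFT JOIN keeps every row from `vehicles`; unmatched rows get NULL for `trips`'s columns.
Matching on a.vid = b.vid. A NULL in a compared column never satisfies the condition.
- a[0] vid=9 → no match; kept with NULLs on the b side.
- a[1] vid=1 → no match; kept with NULLs on the b side.
- a[2] vid=7 → 2 match(es) in b → 2 row(s).
- a[3] vid=7 → 2 match(es) in b → 2 row(s).
- a[4] vid=5 → 1 match(es) in b → 1 row(s).
- a[5] vid=5 → 1 match(es) in b → 1 row(s).
- a[6] vid=9 → no match; kept with NULLs on the b side.
- a[7] vid=8 → 2 match(es) in b → 2 row(s).
- a[8] vid=NULL → no match; kept with NULLs on the b side.

(Ivan, KW, 5, 110); (Ivan, PD, 5, 110); (Liam, CR, 7, 140); (Liam, UI, 7, 140); (Xin, EZ, 8, 5); (Yara, CR, 7, 195); (Yara, EZ, 8, 112); (Yara, UI, 7, 195); (NULL, DM, 9, NULL); (NULL, EZ, NULL, NULL); (NULL, MT, 1, NULL); (NULL, QE, 9, NULL)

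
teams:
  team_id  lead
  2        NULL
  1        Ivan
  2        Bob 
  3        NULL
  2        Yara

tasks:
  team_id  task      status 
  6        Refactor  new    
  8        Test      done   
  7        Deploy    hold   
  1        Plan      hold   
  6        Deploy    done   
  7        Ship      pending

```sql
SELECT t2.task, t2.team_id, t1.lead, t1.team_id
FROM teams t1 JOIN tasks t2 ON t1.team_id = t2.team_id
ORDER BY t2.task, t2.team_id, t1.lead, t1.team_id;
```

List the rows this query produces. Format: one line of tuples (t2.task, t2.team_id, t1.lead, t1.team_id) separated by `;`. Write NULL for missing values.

(Plan, 1, Ivan, 1)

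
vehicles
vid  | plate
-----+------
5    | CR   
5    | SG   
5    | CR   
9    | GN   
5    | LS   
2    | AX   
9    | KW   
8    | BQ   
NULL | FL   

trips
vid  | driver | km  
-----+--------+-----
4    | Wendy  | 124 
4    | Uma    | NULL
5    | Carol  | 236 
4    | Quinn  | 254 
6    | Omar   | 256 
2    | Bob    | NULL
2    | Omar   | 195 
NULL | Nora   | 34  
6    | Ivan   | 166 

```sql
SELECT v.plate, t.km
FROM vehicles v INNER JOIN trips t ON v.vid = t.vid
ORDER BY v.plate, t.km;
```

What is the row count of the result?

INNER JOIN keeps only pairs where the ON condition holds.
Matching on v.vid = t.vid. A NULL in a compared column never satisfies the condition.
- v (vid=5) pairs with 1 row(s) of t.
- v (vid=5) pairs with 1 row(s) of t.
- v (vid=5) pairs with 1 row(s) of t.
- v (vid=9) has no partner → excluded.
- v (vid=5) pairs with 1 row(s) of t.
- v (vid=2) pairs with 2 row(s) of t.
- v (vid=9) has no partner → excluded.
- v (vid=8) has no partner → excluded.
- v (vid=NULL) has no partner → excluded.
Total: 6 rows.

6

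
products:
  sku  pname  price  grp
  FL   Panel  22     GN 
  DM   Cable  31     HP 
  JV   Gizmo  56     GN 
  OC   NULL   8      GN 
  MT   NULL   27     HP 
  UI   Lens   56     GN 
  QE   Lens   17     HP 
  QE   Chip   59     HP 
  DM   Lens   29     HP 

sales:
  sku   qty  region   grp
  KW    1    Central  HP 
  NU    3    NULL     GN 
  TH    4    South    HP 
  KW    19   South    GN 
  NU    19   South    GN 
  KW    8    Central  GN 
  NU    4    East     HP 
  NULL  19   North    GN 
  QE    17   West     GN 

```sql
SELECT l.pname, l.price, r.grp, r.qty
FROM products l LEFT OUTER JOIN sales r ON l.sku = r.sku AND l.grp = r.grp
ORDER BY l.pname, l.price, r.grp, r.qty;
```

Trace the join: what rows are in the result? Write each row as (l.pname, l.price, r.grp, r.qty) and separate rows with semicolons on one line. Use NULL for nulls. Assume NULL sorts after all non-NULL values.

LEFT JOIN keeps every row from `products`; unmatched rows get NULL for `sales`'s columns.
Matching on l.sku = r.sku AND l.grp = r.grp. A NULL in a compared column never satisfies the condition.
Matched pairs: 0; unmatched l rows kept: 9.

(Cable, 31, NULL, NULL); (Chip, 59, NULL, NULL); (Gizmo, 56, NULL, NULL); (Lens, 17, NULL, NULL); (Lens, 29, NULL, NULL); (Lens, 56, NULL, NULL); (Panel, 22, NULL, NULL); (NULL, 8, NULL, NULL); (NULL, 27, NULL, NULL)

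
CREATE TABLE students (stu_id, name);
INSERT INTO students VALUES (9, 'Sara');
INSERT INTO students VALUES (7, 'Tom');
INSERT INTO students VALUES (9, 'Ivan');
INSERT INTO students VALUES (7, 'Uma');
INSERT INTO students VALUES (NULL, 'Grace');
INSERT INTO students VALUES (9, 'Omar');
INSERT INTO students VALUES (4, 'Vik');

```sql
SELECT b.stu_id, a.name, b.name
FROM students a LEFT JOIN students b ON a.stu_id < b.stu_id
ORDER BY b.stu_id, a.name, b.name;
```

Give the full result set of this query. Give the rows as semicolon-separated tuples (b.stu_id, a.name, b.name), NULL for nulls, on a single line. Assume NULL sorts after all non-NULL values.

(7, Vik, Tom); (7, Vik, Uma); (9, Tom, Ivan); (9, Tom, Omar); (9, Tom, Sara); (9, Uma, Ivan); (9, Uma, Omar); (9, Uma, Sara); (9, Vik, Ivan); (9, Vik, Omar); (9, Vik, Sara); (NULL, Grace, NULL); (NULL, Ivan, NULL); (NULL, Omar, NULL); (NULL, Sara, NULL)

LEFT JOIN keeps every row from `students a`; unmatched rows get NULL for `students b`'s columns.
Matching on a.stu_id < b.stu_id. A NULL in a compared column never satisfies the condition.
Matched pairs: 11; unmatched a rows kept: 4.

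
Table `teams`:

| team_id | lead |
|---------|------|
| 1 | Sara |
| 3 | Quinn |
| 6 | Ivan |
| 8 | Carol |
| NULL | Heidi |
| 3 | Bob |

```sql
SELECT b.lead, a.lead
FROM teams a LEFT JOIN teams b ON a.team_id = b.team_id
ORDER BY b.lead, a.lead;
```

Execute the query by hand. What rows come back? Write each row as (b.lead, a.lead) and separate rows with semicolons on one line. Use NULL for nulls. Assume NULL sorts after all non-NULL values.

(Bob, Bob); (Bob, Quinn); (Carol, Carol); (Ivan, Ivan); (Quinn, Bob); (Quinn, Quinn); (Sara, Sara); (NULL, Heidi)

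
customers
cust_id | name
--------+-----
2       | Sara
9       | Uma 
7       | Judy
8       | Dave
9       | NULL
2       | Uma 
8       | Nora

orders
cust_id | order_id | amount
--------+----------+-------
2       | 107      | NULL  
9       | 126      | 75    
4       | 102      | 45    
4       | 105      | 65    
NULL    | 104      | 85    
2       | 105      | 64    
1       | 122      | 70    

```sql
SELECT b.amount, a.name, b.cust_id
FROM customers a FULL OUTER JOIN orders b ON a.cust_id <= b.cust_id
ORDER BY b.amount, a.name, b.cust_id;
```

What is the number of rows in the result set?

FULL OUTER JOIN keeps every row from both sides; unmatched rows get NULL for the other side's columns.
Matching on a.cust_id <= b.cust_id. A NULL in a compared column never satisfies the condition.
Matched pairs: 15; unmatched a rows kept: 0; unmatched b rows kept: 2.
Total: 15 matched + 2 padded = 17 rows.

17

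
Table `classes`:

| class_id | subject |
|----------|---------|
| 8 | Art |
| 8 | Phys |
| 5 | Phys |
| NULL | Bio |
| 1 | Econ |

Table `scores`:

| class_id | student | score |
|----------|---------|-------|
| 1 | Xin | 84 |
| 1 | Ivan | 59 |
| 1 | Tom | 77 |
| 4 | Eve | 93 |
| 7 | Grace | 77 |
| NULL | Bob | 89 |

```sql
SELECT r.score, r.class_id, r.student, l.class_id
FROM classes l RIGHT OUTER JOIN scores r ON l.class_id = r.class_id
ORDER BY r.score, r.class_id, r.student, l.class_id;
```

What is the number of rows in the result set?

6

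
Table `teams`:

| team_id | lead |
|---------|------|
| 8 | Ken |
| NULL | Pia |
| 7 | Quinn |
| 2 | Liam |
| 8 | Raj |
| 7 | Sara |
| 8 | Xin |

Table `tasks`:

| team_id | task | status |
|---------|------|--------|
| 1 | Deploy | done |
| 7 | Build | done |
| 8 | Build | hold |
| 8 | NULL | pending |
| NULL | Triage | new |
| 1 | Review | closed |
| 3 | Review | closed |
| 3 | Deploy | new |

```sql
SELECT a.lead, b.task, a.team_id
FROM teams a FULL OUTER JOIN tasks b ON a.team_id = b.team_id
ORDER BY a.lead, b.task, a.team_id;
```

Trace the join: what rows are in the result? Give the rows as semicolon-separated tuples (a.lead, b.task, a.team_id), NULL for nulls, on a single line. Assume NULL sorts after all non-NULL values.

(Ken, Build, 8); (Ken, NULL, 8); (Liam, NULL, 2); (Pia, NULL, NULL); (Quinn, Build, 7); (Raj, Build, 8); (Raj, NULL, 8); (Sara, Build, 7); (Xin, Build, 8); (Xin, NULL, 8); (NULL, Deploy, NULL); (NULL, Deploy, NULL); (NULL, Review, NULL); (NULL, Review, NULL); (NULL, Triage, NULL)

FULL OUTER JOIN keeps every row from both sides; unmatched rows get NULL for the other side's columns.
Matching on a.team_id = b.team_id. A NULL in a compared column never satisfies the condition.
- team_id=8: 2 matching b row(s), so 2 row(s) emitted.
- team_id=NULL: no b row matches, row kept with b columns NULL.
- team_id=7: 1 matching b row(s), so 1 row(s) emitted.
- team_id=2: no b row matches, row kept with b columns NULL.
- team_id=8: 2 matching b row(s), so 2 row(s) emitted.
- team_id=7: 1 matching b row(s), so 1 row(s) emitted.
- team_id=8: 2 matching b row(s), so 2 row(s) emitted.
- 5 b row(s) had no a match → kept, a columns NULL.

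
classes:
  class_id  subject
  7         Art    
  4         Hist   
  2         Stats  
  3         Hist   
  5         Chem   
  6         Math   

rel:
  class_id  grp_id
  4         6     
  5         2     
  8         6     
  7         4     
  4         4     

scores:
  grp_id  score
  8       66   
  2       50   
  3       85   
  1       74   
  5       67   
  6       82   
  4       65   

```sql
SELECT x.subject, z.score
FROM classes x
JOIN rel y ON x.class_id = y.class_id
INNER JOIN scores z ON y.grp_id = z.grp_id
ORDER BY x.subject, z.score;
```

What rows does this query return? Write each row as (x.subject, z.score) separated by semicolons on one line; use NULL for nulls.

Step 1 — x INNER JOIN y on class_id → 4 row(s).
Then INNER JOIN `scores z` on grp_id: keep only rows whose y.grp_id appears in z.

(Art, 65); (Chem, 50); (Hist, 65); (Hist, 82)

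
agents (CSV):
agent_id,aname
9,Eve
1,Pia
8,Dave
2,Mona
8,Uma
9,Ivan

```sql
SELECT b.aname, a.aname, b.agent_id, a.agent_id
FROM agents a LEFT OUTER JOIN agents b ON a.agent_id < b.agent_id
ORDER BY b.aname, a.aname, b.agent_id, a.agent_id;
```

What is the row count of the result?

15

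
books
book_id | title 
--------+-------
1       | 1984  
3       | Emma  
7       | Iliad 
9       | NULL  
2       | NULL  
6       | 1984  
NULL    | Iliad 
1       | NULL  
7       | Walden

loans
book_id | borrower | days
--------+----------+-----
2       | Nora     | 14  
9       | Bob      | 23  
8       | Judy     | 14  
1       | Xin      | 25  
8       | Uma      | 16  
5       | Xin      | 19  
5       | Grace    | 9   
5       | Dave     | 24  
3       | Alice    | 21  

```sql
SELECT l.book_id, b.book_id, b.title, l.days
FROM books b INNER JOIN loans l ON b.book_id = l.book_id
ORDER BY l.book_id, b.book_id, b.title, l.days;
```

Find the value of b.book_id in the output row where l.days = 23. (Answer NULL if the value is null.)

9

INNER JOIN keeps only pairs where the ON condition holds.
Matching on b.book_id = l.book_id. A NULL in a compared column never satisfies the condition.
Matched pairs: 5.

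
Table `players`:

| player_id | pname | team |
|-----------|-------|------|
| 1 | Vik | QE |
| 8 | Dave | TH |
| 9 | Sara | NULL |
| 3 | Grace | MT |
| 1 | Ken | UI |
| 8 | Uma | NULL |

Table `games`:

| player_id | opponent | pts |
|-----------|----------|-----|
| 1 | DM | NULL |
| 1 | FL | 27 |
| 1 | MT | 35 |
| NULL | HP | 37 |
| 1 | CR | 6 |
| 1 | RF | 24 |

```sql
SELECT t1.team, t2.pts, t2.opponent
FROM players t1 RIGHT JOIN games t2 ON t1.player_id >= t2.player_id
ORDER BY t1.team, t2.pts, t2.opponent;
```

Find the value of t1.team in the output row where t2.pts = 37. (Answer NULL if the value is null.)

NULL

RIGHT JOIN keeps every row from `games`; unmatched rows get NULL for `players`'s columns.
Matching on t1.player_id >= t2.player_id. A NULL in a compared column never satisfies the condition.
- t1 row (player_id=1): matches 5 t2 row(s) → 5 output row(s).
- t1 row (player_id=8): matches 5 t2 row(s) → 5 output row(s).
- t1 row (player_id=9): matches 5 t2 row(s) → 5 output row(s).
- t1 row (player_id=3): matches 5 t2 row(s) → 5 output row(s).
- t1 row (player_id=1): matches 5 t2 row(s) → 5 output row(s).
- t1 row (player_id=8): matches 5 t2 row(s) → 5 output row(s).
- 1 row(s) from t2 found no t1 partner → padded with NULL.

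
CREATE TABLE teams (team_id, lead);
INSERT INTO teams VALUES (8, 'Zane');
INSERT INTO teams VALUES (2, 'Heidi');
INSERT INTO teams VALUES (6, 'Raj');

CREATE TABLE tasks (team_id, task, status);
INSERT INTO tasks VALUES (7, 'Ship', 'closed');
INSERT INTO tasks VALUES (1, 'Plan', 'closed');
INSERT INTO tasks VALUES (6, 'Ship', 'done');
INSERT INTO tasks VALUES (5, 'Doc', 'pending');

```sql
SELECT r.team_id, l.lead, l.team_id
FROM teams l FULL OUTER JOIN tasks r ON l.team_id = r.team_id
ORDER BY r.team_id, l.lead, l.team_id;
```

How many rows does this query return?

6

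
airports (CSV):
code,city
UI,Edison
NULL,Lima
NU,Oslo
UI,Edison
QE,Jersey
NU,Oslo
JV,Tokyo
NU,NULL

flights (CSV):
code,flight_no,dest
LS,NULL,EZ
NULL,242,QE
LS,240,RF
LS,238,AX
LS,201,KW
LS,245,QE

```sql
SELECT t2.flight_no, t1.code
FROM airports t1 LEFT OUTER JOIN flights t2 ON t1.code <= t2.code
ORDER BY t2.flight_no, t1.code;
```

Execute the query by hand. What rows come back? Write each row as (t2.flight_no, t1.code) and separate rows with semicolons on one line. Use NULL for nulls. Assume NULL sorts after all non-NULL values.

(201, JV); (238, JV); (240, JV); (245, JV); (NULL, JV); (NULL, NU); (NULL, NU); (NULL, NU); (NULL, QE); (NULL, UI); (NULL, UI); (NULL, NULL)

LEFT JOIN keeps every row from `airports`; unmatched rows get NULL for `flights`'s columns.
Matching on t1.code <= t2.code. A NULL in a compared column never satisfies the condition.
- t1 row (code=UI): no match → kept, t2 columns NULL.
- t1 row (code=NULL): no match → kept, t2 columns NULL.
- t1 row (code=NU): no match → kept, t2 columns NULL.
- t1 row (code=UI): no match → kept, t2 columns NULL.
- t1 row (code=QE): no match → kept, t2 columns NULL.
- t1 row (code=NU): no match → kept, t2 columns NULL.
- t1 row (code=JV): matches 5 t2 row(s) → 5 output row(s).
- t1 row (code=NU): no match → kept, t2 columns NULL.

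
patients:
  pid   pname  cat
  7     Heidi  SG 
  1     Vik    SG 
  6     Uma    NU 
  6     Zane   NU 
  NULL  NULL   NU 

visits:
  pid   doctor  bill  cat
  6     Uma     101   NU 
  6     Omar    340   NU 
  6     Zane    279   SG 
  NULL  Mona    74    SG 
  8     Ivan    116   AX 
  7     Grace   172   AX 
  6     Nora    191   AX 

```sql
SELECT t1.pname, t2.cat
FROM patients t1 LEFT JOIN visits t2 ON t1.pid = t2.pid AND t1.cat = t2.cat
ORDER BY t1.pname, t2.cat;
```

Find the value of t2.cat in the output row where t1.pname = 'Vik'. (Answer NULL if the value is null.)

LEFT JOIN keeps every row from `patients`; unmatched rows get NULL for `visits`'s columns.
Matching on t1.pid = t2.pid AND t1.cat = t2.cat. A NULL in a compared column never satisfies the condition.
- t1[0] pid=7, cat=SG → no match; kept with NULLs on the t2 side.
- t1[1] pid=1, cat=SG → no match; kept with NULLs on the t2 side.
- t1[2] pid=6, cat=NU → 2 match(es) in t2 → 2 row(s).
- t1[3] pid=6, cat=NU → 2 match(es) in t2 → 2 row(s).
- t1[4] pid=NULL, cat=NU → no match; kept with NULLs on the t2 side.

NULL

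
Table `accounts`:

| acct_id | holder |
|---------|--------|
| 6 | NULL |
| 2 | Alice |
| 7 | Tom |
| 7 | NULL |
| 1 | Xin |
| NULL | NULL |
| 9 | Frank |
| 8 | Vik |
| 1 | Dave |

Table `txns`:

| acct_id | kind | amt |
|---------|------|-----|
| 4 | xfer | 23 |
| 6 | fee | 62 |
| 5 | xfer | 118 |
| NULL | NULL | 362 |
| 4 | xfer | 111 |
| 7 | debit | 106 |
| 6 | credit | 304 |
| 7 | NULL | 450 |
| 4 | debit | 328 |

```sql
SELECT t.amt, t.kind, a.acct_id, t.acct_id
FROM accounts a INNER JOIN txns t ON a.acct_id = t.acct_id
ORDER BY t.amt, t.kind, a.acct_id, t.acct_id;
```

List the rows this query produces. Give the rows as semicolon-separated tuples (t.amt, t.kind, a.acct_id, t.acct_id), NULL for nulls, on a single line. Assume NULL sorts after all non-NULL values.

INNER JOIN keeps only pairs where the ON condition holds.
Matching on a.acct_id = t.acct_id. A NULL in a compared column never satisfies the condition.
Matched pairs: 6.

(62, fee, 6, 6); (106, debit, 7, 7); (106, debit, 7, 7); (304, credit, 6, 6); (450, NULL, 7, 7); (450, NULL, 7, 7)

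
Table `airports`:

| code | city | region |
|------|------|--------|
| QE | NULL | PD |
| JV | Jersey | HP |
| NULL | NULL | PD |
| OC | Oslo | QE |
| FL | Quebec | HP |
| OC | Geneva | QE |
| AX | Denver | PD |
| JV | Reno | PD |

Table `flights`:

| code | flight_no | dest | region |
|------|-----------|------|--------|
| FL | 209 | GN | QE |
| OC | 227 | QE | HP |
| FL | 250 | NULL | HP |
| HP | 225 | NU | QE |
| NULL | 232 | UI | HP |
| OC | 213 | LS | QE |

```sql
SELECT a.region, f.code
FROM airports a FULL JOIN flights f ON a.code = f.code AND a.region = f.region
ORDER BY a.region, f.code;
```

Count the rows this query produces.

12

FULL OUTER JOIN keeps every row from both sides; unmatched rows get NULL for the other side's columns.
Matching on a.code = f.code AND a.region = f.region. A NULL in a compared column never satisfies the condition.
- a row (code=QE, region=PD): no match → kept, f columns NULL.
- a row (code=JV, region=HP): no match → kept, f columns NULL.
- a row (code=NULL, region=PD): no match → kept, f columns NULL.
- a row (code=OC, region=QE): matches 1 f row(s) → 1 output row(s).
- a row (code=FL, region=HP): matches 1 f row(s) → 1 output row(s).
- a row (code=OC, region=QE): matches 1 f row(s) → 1 output row(s).
- a row (code=AX, region=PD): no match → kept, f columns NULL.
- a row (code=JV, region=PD): no match → kept, f columns NULL.
- plus 4 unmatched f row(s), each kept with NULL a columns.
Total: 3 matched + 9 padded = 12 rows.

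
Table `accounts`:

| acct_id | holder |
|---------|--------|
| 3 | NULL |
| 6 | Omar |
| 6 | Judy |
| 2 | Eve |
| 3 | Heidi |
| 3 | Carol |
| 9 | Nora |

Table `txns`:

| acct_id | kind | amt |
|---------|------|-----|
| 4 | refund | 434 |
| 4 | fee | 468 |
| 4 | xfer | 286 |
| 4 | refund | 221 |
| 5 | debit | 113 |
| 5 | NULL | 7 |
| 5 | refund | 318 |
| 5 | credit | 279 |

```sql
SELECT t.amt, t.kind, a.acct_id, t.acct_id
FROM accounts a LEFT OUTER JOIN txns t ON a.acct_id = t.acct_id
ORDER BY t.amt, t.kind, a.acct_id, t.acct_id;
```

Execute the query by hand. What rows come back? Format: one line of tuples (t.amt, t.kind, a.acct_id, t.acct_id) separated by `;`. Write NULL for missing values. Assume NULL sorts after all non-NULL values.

LEFT JOIN keeps every row from `accounts`; unmatched rows get NULL for `txns`'s columns.
Matching on a.acct_id = t.acct_id.
Matched pairs: 0; unmatched a rows kept: 7.

(NULL, NULL, 2, NULL); (NULL, NULL, 3, NULL); (NULL, NULL, 3, NULL); (NULL, NULL, 3, NULL); (NULL, NULL, 6, NULL); (NULL, NULL, 6, NULL); (NULL, NULL, 9, NULL)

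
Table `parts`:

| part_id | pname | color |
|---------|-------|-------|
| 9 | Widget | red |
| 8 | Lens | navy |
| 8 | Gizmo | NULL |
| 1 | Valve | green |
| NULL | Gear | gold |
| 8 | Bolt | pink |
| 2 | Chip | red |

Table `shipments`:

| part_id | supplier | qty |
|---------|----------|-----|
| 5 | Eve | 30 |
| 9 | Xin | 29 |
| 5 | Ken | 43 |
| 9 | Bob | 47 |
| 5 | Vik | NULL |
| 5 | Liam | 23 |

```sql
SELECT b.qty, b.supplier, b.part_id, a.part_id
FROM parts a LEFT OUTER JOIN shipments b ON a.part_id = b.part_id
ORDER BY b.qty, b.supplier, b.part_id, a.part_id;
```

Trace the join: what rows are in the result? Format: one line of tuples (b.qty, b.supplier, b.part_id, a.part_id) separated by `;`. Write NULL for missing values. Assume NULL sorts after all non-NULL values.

LEFT JOIN keeps every row from `parts`; unmatched rows get NULL for `shipments`'s columns.
Matching on a.part_id = b.part_id. A NULL in a compared column never satisfies the condition.
- a (part_id=9) pairs with 2 row(s) of b.
- a (part_id=8) has no partner → padded with NULL.
- a (part_id=8) has no partner → padded with NULL.
- a (part_id=1) has no partner → padded with NULL.
- a (part_id=NULL) has no partner → padded with NULL.
- a (part_id=8) has no partner → padded with NULL.
- a (part_id=2) has no partner → padded with NULL.
After projecting and ordering:
b.qty | b.supplier | b.part_id | a.part_id
29 | Xin | 9 | 9
47 | Bob | 9 | 9
NULL | NULL | NULL | 1
NULL | NULL | NULL | 2
NULL | NULL | NULL | 8
NULL | NULL | NULL | 8
NULL | NULL | NULL | 8
NULL | NULL | NULL | NULL

(29, Xin, 9, 9); (47, Bob, 9, 9); (NULL, NULL, NULL, 1); (NULL, NULL, NULL, 2); (NULL, NULL, NULL, 8); (NULL, NULL, NULL, 8); (NULL, NULL, NULL, 8); (NULL, NULL, NULL, NULL)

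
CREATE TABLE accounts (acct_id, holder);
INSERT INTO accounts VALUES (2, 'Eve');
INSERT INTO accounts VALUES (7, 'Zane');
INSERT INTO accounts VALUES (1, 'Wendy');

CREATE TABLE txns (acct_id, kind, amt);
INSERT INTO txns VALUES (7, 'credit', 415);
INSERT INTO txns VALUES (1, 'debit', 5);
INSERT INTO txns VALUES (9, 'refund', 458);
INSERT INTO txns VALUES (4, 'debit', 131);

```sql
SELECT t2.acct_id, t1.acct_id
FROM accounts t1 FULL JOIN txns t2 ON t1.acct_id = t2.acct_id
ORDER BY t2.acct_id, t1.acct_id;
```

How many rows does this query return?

5

FULL OUTER JOIN keeps every row from both sides; unmatched rows get NULL for the other side's columns.
Matching on t1.acct_id = t2.acct_id.
- acct_id=2: no t2 row matches, row kept with t2 columns NULL.
- acct_id=7: 1 matching t2 row(s), so 1 row(s) emitted.
- acct_id=1: 1 matching t2 row(s), so 1 row(s) emitted.
- 2 t2 row(s) had no t1 match → kept, t1 columns NULL.
Total: 2 matched + 3 padded = 5 rows.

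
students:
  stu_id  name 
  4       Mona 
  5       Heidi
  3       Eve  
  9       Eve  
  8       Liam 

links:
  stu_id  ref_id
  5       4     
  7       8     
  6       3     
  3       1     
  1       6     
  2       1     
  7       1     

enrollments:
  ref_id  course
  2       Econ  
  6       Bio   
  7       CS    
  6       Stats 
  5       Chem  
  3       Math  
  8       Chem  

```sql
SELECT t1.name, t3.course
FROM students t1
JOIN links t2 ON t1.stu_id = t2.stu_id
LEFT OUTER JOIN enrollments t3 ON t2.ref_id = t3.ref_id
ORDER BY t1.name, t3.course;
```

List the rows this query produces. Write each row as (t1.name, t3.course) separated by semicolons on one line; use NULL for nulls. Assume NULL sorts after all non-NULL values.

(Eve, NULL); (Heidi, NULL)

Evaluate left to right. First `students t1 INNER JOIN links t2` on stu_id: 2 row(s).
Then LEFT JOIN `enrollments t3` on ref_id: each of those 2 rows is kept; rows whose t2.ref_id has no match in t3 get NULL for t3's columns.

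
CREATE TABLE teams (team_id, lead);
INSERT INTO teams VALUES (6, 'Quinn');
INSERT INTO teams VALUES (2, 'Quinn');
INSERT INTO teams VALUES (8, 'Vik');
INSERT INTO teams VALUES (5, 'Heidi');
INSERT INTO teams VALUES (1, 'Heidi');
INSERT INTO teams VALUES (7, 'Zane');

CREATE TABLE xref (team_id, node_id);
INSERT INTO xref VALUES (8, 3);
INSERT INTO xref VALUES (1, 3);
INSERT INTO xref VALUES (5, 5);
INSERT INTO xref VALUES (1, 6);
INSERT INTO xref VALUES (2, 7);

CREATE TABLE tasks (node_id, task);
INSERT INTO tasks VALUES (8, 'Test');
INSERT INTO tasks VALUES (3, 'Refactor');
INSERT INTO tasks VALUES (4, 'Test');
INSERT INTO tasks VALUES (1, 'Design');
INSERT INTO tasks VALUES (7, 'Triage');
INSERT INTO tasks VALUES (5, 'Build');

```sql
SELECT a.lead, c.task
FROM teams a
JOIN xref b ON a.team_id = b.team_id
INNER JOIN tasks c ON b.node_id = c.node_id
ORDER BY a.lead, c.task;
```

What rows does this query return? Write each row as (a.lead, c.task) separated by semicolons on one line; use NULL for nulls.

Evaluate left to right. First `teams a INNER JOIN xref b` on team_id: 5 row(s).
Then INNER JOIN `tasks c` on node_id: keep only rows whose b.node_id appears in c.

(Heidi, Build); (Heidi, Refactor); (Quinn, Triage); (Vik, Refactor)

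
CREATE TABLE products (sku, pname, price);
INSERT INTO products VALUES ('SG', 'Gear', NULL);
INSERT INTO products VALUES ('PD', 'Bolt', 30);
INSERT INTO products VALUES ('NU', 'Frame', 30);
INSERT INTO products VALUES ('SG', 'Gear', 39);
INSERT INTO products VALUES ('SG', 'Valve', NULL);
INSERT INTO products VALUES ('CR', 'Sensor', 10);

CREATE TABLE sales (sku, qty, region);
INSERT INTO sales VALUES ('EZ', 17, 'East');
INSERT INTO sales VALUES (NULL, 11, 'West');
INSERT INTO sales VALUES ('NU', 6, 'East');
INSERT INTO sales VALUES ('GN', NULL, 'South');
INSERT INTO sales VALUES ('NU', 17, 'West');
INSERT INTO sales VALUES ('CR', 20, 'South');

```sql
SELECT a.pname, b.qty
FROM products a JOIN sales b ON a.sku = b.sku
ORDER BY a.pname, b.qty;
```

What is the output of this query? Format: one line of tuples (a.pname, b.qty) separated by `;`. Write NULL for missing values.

(Frame, 6); (Frame, 17); (Sensor, 20)

INNER JOIN keeps only pairs where the ON condition holds.
Matching on a.sku = b.sku. A NULL in a compared column never satisfies the condition.
Matched pairs: 3.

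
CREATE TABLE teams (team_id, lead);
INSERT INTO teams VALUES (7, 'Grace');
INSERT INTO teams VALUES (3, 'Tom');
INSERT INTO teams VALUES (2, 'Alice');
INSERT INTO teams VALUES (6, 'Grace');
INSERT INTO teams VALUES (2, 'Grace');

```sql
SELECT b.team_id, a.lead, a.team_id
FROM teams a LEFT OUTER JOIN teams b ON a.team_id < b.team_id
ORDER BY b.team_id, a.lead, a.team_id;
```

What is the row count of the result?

10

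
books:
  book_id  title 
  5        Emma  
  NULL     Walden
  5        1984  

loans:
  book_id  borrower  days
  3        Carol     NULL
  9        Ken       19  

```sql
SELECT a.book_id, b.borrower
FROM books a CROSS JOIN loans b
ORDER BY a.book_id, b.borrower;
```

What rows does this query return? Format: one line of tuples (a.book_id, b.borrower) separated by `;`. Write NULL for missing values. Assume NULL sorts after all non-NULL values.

(5, Carol); (5, Carol); (5, Ken); (5, Ken); (NULL, Carol); (NULL, Ken)

CROSS JOIN pairs every row of `books` with every row of `loans`: 3 × 2 = 6 rows.
After projecting and ordering:
a.book_id | b.borrower
5 | Carol
5 | Carol
5 | Ken
5 | Ken
NULL | Carol
NULL | Ken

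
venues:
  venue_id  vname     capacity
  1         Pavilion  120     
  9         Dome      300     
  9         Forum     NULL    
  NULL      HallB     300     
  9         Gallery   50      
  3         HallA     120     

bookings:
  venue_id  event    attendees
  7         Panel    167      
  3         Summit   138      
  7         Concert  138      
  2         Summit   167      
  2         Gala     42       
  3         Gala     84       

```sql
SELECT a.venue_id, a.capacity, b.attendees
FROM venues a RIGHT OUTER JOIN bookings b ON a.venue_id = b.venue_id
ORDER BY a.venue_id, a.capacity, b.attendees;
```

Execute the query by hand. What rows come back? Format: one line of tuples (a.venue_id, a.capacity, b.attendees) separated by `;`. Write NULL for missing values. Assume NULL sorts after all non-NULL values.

RIGHT JOIN keeps every row from `bookings`; unmatched rows get NULL for `venues`'s columns.
Matching on a.venue_id = b.venue_id. A NULL in a compared column never satisfies the condition.
- a[0] venue_id=1 → no match.
- a[1] venue_id=9 → no match.
- a[2] venue_id=9 → no match.
- a[3] venue_id=NULL → no match.
- a[4] venue_id=9 → no match.
- a[5] venue_id=3 → 2 match(es) in b → 2 row(s).
- 4 row(s) from b found no a partner → padded with NULL.
After projecting and ordering:
a.venue_id | a.capacity | b.attendees
3 | 120 | 84
3 | 120 | 138
NULL | NULL | 42
NULL | NULL | 138
NULL | NULL | 167
NULL | NULL | 167

(3, 120, 84); (3, 120, 138); (NULL, NULL, 42); (NULL, NULL, 138); (NULL, NULL, 167); (NULL, NULL, 167)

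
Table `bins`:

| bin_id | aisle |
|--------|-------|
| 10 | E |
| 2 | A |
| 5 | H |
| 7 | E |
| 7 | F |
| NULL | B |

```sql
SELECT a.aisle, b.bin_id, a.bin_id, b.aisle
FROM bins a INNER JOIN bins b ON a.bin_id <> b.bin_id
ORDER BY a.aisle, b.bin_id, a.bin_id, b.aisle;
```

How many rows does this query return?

INNER JOIN keeps only pairs where the ON condition holds.
Matching on a.bin_id <> b.bin_id. A NULL in a compared column never satisfies the condition.
Matched pairs: 18.
Total: 18 rows.

18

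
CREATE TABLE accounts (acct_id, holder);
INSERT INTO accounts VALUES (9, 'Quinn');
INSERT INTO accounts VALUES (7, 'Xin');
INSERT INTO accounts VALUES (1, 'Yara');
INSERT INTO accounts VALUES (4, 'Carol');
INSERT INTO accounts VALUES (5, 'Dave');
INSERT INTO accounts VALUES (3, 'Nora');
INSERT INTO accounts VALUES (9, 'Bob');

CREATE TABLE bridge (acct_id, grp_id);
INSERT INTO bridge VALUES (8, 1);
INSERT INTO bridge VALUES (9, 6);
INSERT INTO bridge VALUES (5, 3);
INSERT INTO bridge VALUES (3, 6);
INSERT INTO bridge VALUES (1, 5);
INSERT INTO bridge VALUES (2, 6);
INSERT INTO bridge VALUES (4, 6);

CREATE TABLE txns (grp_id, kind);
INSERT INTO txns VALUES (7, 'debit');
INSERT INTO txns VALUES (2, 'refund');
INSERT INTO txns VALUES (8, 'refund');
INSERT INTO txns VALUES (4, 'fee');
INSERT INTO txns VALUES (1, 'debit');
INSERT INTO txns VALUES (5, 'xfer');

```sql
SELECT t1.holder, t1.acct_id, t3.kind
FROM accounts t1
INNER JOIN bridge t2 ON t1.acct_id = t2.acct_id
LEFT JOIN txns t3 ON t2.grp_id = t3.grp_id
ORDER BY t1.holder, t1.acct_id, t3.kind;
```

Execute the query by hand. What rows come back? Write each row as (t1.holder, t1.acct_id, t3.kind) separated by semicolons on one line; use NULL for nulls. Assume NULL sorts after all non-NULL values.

Evaluate left to right. First `accounts t1 INNER JOIN bridge t2` on acct_id: 6 row(s).
Then LEFT JOIN `txns t3` on grp_id: each of those 6 rows is kept; rows whose t2.grp_id has no match in t3 get NULL for t3's columns.

(Bob, 9, NULL); (Carol, 4, NULL); (Dave, 5, NULL); (Nora, 3, NULL); (Quinn, 9, NULL); (Yara, 1, xfer)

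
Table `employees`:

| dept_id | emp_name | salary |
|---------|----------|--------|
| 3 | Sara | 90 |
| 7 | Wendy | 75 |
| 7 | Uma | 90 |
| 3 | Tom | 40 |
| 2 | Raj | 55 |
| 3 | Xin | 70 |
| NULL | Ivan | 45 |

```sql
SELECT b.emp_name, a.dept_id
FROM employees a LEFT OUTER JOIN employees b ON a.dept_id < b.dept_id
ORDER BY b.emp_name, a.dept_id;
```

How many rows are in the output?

14

LEFT JOIN keeps every row from `employees a`; unmatched rows get NULL for `employees b`'s columns.
Matching on a.dept_id < b.dept_id. A NULL in a compared column never satisfies the condition.
Matched pairs: 11; unmatched a rows kept: 3.
Total: 11 matched + 3 padded = 14 rows.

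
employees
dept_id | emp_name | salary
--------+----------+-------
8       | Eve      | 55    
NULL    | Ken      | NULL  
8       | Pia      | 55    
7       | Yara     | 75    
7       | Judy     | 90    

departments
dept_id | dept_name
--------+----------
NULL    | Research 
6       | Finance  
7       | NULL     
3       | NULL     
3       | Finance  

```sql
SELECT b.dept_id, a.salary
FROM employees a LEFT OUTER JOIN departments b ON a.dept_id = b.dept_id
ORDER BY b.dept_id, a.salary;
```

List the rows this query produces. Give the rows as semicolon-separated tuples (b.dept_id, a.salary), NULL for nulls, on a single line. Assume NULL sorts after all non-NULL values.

LEFT JOIN keeps every row from `employees`; unmatched rows get NULL for `departments`'s columns.
Matching on a.dept_id = b.dept_id. A NULL in a compared column never satisfies the condition.
Matched pairs: 2; unmatched a rows kept: 3.

(7, 75); (7, 90); (NULL, 55); (NULL, 55); (NULL, NULL)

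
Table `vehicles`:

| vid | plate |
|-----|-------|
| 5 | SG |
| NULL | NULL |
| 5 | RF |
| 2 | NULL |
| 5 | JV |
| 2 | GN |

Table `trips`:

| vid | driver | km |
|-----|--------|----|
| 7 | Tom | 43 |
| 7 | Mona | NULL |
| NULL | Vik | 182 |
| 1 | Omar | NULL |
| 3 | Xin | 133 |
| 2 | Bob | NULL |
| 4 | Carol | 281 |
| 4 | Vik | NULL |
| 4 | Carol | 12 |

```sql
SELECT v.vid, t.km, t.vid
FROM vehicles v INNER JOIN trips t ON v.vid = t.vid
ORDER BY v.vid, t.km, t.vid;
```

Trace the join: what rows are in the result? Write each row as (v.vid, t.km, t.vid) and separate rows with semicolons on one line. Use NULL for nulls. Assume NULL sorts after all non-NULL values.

INNER JOIN keeps only pairs where the ON condition holds.
Matching on v.vid = t.vid. A NULL in a compared column never satisfies the condition.
- v row (vid=5): no match → dropped.
- v row (vid=NULL): no match → dropped.
- v row (vid=5): no match → dropped.
- v row (vid=2): matches 1 t row(s) → 1 output row(s).
- v row (vid=5): no match → dropped.
- v row (vid=2): matches 1 t row(s) → 1 output row(s).
After projecting and ordering:
v.vid | t.km | t.vid
2 | NULL | 2
2 | NULL | 2

(2, NULL, 2); (2, NULL, 2)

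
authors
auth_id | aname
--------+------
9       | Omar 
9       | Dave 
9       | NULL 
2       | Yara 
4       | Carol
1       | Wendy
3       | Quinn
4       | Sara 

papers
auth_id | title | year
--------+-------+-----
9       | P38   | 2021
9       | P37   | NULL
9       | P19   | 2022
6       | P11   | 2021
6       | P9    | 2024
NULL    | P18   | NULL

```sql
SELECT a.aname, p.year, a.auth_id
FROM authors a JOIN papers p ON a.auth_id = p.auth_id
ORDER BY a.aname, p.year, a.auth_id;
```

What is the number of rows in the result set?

9

INNER JOIN keeps only pairs where the ON condition holds.
Matching on a.auth_id = p.auth_id. A NULL in a compared column never satisfies the condition.
Matched pairs: 9.
Total: 9 rows.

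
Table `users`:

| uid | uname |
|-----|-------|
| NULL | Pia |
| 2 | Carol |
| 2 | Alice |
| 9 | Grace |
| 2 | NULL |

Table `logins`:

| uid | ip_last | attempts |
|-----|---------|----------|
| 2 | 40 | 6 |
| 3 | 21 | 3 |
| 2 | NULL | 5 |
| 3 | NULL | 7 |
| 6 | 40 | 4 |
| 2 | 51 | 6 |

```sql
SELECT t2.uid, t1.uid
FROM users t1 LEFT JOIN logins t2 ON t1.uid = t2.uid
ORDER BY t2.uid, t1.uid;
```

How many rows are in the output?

LEFT JOIN keeps every row from `users`; unmatched rows get NULL for `logins`'s columns.
Matching on t1.uid = t2.uid. A NULL in a compared column never satisfies the condition.
- t1[0] uid=NULL → no match; kept with NULLs on the t2 side.
- t1[1] uid=2 → 3 match(es) in t2 → 3 row(s).
- t1[2] uid=2 → 3 match(es) in t2 → 3 row(s).
- t1[3] uid=9 → no match; kept with NULLs on the t2 side.
- t1[4] uid=2 → 3 match(es) in t2 → 3 row(s).
Total: 9 matched + 2 padded = 11 rows.

11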